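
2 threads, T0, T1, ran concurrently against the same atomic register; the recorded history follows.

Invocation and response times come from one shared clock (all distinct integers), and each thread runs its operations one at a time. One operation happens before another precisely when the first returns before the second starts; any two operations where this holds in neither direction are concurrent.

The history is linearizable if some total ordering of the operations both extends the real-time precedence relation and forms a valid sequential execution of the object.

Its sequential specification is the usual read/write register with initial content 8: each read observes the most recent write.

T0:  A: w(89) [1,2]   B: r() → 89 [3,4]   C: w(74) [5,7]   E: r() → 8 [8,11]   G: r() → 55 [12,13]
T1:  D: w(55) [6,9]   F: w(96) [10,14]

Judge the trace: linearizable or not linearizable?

not linearizable

the violation lands at event 11, E's response at time 11: events 1..10 linearize, events 1..11 do not
the 5 completed operations admit 3 real-time orders; each fails the atomic register replay
completion choices over the 1 pending operation (F) were checked; none helps
e.g. A, B, C, D, E (pending dropped): illegal at step 5, since E r() → 8 cannot apply there
e.g. A, B, C, E, D (pending dropped): illegal at step 4, since E r() → 8 cannot apply there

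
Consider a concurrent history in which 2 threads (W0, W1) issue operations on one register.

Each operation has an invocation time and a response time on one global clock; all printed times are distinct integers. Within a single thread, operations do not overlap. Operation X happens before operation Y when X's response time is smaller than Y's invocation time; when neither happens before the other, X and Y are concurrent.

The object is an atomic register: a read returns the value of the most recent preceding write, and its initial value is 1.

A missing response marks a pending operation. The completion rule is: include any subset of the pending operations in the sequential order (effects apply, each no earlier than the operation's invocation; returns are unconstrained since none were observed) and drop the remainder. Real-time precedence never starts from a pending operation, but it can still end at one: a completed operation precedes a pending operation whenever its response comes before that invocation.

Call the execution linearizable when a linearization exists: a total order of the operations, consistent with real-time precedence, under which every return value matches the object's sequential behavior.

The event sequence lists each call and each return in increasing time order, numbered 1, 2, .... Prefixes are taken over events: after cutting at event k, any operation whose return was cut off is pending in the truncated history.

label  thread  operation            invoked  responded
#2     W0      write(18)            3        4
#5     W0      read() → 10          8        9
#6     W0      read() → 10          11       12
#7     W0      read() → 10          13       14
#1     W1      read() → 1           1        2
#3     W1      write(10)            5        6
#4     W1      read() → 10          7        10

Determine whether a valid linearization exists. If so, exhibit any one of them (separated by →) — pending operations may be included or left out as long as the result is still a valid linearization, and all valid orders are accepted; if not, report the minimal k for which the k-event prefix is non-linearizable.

1. #1 read() → 1, leaving value 1
2. #2 write(18), leaving value 18
3. #3 write(10), leaving value 10
4. #4 read() → 10, leaving value 10
5. #5 read() → 10, leaving value 10
6. #6 read() → 10, leaving value 10
7. #7 read() → 10, leaving value 10

linearizable — witness: #1 → #2 → #3 → #4 → #5 → #6 → #7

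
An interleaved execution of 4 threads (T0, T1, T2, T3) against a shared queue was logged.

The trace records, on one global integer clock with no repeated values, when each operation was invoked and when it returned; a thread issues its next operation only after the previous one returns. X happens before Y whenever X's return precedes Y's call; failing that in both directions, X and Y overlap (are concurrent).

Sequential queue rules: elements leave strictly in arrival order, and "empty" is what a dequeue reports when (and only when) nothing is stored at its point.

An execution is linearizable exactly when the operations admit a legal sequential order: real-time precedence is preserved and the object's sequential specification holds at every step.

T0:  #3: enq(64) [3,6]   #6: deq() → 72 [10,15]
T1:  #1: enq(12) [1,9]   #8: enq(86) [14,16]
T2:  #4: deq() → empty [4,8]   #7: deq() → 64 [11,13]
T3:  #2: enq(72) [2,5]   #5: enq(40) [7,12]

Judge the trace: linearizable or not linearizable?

linearizable

a witness: #4, #2, #3, #1, #5, #6, #7, #8
step 1: #4 deq() → empty — queue <>
step 2: #2 enq(72) — queue <72>
step 3: #3 enq(64) — queue <72,64>
step 4: #1 enq(12) — queue <72,64,12>
step 5: #5 enq(40) — queue <72,64,12,40>
step 6: #6 deq() → 72 — queue <64,12,40>
step 7: #7 deq() → 64 — queue <12,40>
step 8: #8 enq(86) — queue <12,40,86>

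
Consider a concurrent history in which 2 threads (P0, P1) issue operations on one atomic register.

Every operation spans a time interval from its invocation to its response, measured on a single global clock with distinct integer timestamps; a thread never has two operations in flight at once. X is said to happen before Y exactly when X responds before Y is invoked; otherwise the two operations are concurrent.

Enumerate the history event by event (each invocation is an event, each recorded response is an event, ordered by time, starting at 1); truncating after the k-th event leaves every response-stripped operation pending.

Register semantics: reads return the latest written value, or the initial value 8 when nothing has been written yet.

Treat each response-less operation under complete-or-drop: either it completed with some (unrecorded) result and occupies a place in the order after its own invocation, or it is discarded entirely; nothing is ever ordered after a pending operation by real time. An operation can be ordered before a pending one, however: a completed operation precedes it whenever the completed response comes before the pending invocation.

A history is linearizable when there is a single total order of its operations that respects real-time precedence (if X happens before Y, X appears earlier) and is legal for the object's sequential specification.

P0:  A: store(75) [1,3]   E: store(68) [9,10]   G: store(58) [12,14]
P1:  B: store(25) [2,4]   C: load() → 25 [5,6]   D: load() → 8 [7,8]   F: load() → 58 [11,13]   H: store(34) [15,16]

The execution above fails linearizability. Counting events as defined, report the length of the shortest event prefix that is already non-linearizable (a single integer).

one valid order for events 1..7 is A, B, C:
1. A store(75), leaving value 75
2. B store(25), leaving value 25
3. C load() → 25, leaving value 25
include event 8 — D responding at 8 — and every candidate order breaks
one such order, A, B, C, D, breaks at step 4 where D load() → 8 is illegal
one such order, B, A, C, D, breaks at step 3 where C load() → 25 is illegal

8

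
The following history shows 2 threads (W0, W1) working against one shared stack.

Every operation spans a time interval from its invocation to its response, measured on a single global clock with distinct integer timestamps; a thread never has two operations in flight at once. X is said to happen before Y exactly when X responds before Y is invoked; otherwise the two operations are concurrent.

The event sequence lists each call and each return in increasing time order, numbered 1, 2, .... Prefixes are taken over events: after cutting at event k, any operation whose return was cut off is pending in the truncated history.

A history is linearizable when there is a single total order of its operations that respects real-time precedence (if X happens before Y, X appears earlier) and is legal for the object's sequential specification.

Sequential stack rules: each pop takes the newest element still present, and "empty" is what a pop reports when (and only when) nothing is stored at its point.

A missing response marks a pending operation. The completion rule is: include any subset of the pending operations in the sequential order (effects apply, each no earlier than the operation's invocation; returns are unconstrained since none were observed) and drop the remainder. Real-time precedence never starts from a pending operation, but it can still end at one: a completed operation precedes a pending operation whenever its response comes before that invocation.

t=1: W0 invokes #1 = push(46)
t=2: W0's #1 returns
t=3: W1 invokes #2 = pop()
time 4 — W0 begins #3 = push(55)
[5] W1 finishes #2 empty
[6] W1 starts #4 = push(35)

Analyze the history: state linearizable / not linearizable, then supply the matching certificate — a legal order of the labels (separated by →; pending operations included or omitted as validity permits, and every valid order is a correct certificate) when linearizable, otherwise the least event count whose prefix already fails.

not linearizable — minimal violating prefix: 5 events

the violation lands at event 5, #2's response at time 5: events 1..4 linearize, events 1..5 do not
a single order respects real time; the 2 completed stack operations fail replay along it
including or dropping the 1 pending operation (#3) in any combination fails
for example #1, #2 (pending dropped) fails at step 2: #2 pop() → empty is not legal there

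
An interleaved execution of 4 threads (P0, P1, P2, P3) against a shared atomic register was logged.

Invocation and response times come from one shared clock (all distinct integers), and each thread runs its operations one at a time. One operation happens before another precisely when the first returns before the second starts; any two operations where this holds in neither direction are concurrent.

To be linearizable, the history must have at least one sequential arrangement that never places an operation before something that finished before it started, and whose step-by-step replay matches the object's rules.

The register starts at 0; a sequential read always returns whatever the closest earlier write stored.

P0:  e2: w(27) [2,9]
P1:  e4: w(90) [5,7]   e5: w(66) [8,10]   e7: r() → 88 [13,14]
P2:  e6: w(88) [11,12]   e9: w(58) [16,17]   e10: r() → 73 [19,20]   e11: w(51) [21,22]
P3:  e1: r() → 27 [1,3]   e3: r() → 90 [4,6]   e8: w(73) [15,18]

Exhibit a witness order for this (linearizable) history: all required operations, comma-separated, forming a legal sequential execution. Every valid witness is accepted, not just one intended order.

e2, e1, e4, e3, e5, e6, e7, e9, e8, e10, e11

1. e2 w(27), leaving value 27
2. e1 r() → 27, leaving value 27
3. e4 w(90), leaving value 90
4. e3 r() → 90, leaving value 90
5. e5 w(66), leaving value 66
6. e6 w(88), leaving value 88
7. e7 r() → 88, leaving value 88
8. e9 w(58), leaving value 58
9. e8 w(73), leaving value 73
10. e10 r() → 73, leaving value 73
11. e11 w(51), leaving value 51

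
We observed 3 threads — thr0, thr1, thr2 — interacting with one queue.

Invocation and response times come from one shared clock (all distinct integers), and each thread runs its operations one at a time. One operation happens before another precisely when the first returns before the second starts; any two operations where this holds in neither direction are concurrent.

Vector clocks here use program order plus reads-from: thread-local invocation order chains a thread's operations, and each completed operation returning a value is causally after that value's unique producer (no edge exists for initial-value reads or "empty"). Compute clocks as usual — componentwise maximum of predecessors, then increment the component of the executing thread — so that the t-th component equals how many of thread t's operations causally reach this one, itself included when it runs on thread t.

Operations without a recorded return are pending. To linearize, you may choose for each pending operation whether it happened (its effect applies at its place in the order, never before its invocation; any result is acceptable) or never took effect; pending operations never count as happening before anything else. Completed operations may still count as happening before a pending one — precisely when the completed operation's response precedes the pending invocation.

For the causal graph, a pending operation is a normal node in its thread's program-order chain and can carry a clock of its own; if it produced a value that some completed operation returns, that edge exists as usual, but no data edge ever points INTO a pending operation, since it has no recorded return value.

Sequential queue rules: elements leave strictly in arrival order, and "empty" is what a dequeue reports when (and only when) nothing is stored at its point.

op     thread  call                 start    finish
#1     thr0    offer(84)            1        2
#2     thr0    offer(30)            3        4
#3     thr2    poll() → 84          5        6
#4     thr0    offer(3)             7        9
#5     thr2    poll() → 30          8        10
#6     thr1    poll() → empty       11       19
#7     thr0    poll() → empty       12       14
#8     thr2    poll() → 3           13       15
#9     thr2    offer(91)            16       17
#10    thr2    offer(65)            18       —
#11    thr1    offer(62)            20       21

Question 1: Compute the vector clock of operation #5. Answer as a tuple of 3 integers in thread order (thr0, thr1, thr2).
Answer: (2, 0, 2)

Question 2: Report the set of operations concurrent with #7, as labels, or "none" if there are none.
Answer: #6, #8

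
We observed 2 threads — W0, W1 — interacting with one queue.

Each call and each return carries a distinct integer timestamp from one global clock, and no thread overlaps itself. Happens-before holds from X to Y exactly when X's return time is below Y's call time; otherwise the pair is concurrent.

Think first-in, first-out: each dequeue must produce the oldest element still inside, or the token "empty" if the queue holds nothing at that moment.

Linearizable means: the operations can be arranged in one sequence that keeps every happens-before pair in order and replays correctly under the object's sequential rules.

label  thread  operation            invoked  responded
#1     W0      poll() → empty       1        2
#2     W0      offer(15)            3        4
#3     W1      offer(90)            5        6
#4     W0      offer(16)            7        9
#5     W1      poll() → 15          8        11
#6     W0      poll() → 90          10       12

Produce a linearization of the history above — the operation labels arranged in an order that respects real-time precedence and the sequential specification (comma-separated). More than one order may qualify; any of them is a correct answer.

#1, #2, #3, #4, #5, #6

step 1: #1 poll() → empty — queue <>
step 2: #2 offer(15) — queue <15>
step 3: #3 offer(90) — queue <15,90>
step 4: #4 offer(16) — queue <15,90,16>
step 5: #5 poll() → 15 — queue <90,16>
step 6: #6 poll() → 90 — queue <16>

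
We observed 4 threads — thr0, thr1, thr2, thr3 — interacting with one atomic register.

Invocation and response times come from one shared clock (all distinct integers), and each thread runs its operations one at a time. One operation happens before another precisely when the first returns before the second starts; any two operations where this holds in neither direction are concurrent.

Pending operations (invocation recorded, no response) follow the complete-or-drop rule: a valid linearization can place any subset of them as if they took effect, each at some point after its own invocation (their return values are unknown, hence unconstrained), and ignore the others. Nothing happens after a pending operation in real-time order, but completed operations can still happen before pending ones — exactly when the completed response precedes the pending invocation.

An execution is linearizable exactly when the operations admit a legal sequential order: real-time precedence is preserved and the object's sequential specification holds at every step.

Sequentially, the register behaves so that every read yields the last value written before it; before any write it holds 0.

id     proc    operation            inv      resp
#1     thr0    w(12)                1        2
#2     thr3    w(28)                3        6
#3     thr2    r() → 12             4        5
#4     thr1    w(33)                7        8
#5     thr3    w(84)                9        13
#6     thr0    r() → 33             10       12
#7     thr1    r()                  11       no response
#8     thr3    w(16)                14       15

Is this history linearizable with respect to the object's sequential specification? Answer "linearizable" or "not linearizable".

a witness: #1, #3, #2, #4, #6, #5, #7, #8
step 1: #1 w(12) — value 12
step 2: #3 r() → 12 — value 12
step 3: #2 w(28) — value 28
step 4: #4 w(33) — value 33
step 5: #6 r() → 33 — value 33
step 6: #5 w(84) — value 84
step 7: #7 r() (pending, included) — value 84
step 8: #8 w(16) — value 16

linearizable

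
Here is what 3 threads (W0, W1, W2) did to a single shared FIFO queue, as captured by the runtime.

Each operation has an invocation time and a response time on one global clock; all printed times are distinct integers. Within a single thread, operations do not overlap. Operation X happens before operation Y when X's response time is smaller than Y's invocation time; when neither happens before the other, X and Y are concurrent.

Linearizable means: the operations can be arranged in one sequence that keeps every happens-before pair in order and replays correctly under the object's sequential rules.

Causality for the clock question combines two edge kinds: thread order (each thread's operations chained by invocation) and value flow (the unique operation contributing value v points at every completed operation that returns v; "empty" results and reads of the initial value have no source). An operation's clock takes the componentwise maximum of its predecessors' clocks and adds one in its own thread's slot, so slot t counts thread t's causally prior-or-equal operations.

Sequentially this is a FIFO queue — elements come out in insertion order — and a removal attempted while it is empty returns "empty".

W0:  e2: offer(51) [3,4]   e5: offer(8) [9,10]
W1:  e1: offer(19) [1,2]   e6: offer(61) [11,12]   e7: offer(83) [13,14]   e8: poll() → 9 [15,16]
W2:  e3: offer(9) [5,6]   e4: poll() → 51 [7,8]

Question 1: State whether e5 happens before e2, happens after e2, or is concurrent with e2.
after

e5 spans [9,10], e2 spans [3,4]
resp(e2)=4 < inv(e5)=9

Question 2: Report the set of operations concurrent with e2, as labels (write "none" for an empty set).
none

concurrent with e2 ([3,4]): every op whose interval crosses 3..4
e1 [1,2]: before
e3 [5,6]: after
e4 [7,8]: after
e5 [9,10]: after
e6 [11,12]: after
e7 [13,14]: after
e8 [15,16]: after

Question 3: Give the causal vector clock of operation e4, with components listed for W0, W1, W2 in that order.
(1, 0, 2)

VC(e3, invoked at 5): no causal predecessors; +1 on W2 → (0, 0, 1)
VC(e1, invoked at 1): no causal predecessors; +1 on W1 → (0, 1, 0)
VC(e2, invoked at 3): no causal predecessors; +1 on W0 → (1, 0, 0)
VC(e6, invoked at 11): max of VC(e1)=(0, 1, 0), then +1 on thread W1 → (0, 2, 0)
VC(e5, invoked at 9): max of VC(e2)=(1, 0, 0), then +1 on thread W0 → (2, 0, 0)
VC(e7, invoked at 13): max of VC(e6)=(0, 2, 0), then +1 on thread W1 → (0, 3, 0)
VC(e4, invoked at 7): max of VC(e2)=(1, 0, 0), VC(e3)=(0, 0, 1), then +1 on thread W2 → (1, 0, 2)
VC(e8, invoked at 15): max of VC(e3)=(0, 0, 1), VC(e7)=(0, 3, 0), then +1 on thread W1 → (0, 4, 1)
target: VC(e4) = (1, 0, 2)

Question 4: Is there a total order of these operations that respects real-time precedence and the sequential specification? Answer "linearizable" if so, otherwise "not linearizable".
not linearizable

through event 7 a valid linearization exists; event 8 (e4 responding at time 8) ends that
the completed operations (4 total) allow one real-time order; the FIFO queue replay rejects it
sample order e1, e2, e3, e4 stalls at step 4 — e4 poll() → 51 has no legal effect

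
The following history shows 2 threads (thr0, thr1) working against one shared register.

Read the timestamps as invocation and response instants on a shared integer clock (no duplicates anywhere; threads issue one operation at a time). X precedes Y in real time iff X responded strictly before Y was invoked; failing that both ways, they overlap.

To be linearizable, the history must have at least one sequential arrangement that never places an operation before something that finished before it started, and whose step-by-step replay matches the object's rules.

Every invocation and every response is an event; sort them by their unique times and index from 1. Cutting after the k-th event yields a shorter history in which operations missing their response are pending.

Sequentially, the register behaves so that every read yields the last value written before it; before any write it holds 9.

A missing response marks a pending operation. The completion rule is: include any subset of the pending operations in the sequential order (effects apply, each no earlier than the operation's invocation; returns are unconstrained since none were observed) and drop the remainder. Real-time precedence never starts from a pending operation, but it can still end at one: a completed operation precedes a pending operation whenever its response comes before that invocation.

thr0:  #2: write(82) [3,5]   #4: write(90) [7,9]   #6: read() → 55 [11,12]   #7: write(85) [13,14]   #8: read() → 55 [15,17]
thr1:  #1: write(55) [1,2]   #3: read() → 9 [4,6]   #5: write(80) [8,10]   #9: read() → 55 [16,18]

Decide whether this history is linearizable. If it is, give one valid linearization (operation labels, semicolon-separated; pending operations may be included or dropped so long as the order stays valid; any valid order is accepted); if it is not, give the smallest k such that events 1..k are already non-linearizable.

cut after 5 events: linearizable; cut after 6 events (#3 responds, time 6): not linearizable
all 2 real-time-respecting orders fail — 3 completed register operations, no legal replay
for example #1, #2, #3 fails at step 3: #3 read() → 9 is not legal there
for example #1, #3, #2 fails at step 2: #3 read() → 9 is not legal there

not linearizable — minimal violating prefix: 6 events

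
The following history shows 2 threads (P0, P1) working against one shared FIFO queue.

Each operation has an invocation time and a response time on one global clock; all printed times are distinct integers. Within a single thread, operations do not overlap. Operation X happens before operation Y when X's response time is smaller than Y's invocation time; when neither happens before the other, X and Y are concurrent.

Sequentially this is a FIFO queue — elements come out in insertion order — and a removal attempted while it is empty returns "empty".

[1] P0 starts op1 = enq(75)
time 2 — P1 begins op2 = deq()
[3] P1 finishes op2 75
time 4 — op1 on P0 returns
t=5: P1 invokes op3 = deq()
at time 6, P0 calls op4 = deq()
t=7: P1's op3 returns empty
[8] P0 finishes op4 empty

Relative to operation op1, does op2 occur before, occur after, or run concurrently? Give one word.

op2 spans [2,3], op1 spans [1,4]
the intervals overlap in both directions

concurrent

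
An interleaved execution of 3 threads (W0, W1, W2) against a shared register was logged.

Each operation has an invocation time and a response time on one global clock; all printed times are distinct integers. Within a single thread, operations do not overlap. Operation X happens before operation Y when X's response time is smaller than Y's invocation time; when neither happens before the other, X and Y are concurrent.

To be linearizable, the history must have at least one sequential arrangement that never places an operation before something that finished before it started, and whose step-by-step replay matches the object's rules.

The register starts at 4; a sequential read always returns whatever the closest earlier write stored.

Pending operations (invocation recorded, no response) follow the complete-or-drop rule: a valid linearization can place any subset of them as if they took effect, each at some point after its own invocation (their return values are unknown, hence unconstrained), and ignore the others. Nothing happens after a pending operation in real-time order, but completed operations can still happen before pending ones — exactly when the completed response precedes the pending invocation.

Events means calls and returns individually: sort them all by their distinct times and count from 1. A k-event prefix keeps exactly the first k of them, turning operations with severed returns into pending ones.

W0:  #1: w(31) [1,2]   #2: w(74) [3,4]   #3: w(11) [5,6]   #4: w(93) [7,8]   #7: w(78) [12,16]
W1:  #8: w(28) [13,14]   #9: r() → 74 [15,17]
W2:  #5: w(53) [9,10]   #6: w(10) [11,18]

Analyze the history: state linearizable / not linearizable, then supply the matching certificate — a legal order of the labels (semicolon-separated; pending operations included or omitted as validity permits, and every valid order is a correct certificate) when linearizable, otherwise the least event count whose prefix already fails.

events 1..16 are fine; event 17 — the response of #9 at time 17 — makes the prefix non-linearizable
8 completed operations, 3 real-time-consistent orders — every register replay fails
every completion of the 1 pending operation (#6) was checked; none linearizes
one such order, #1, #2, #3, #4, #5, #7, #8, #9 (pending dropped), breaks at step 8 where #9 r() → 74 is illegal
one such order, #1, #2, #3, #4, #5, #8, #7, #9 (pending dropped), breaks at step 8 where #9 r() → 74 is illegal

not linearizable — minimal violating prefix: 17 events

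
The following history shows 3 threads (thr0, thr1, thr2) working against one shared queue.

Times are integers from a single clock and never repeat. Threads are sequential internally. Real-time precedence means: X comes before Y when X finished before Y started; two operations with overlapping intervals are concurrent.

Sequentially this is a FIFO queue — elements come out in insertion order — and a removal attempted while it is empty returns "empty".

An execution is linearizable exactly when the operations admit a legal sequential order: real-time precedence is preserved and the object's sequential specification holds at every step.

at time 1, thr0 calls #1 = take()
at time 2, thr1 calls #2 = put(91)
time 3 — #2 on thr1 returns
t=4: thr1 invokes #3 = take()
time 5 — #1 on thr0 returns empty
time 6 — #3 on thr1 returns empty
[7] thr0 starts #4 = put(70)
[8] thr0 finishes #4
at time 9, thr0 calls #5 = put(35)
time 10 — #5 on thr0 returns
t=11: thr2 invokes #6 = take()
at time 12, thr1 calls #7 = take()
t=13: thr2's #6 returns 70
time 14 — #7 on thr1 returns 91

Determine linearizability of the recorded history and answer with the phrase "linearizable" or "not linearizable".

not linearizable

cut after 5 events: linearizable; cut after 6 events (#3 responds, time 6): not linearizable
every one of the 3 real-time-consistent orders over 3 completed queue ops fails the sequential spec
for example #1, #2, #3 fails at step 3: #3 take() → empty is not legal there
for example #2, #1, #3 fails at step 2: #1 take() → empty is not legal there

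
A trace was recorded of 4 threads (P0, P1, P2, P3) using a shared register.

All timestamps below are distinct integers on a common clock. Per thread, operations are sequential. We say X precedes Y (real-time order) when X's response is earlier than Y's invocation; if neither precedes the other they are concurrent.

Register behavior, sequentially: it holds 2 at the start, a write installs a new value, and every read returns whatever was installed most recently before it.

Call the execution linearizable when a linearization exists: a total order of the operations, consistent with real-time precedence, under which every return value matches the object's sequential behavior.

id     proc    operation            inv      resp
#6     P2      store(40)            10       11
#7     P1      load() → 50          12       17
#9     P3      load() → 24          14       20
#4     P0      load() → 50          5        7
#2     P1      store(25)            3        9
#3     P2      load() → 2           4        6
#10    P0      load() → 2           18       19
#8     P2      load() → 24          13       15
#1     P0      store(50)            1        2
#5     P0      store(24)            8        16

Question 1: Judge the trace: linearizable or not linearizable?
events 1..5 are fine; event 6 — the response of #3 at time 6 — makes the prefix non-linearizable
the sole real-time-consistent order of 2 completed operations fails the register replay
including or dropping the 2 pending operations (#2, #4) in any combination fails
sample order #1, #3 (pending dropped) stalls at step 2 — #3 load() → 2 has no legal effect

not linearizable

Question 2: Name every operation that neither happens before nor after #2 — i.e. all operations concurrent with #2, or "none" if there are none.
concurrent with #2 ([3,9]): every op whose interval crosses 3..9
#1 [1,2]: before
#3 [4,6]: concurrent
#4 [5,7]: concurrent
#5 [8,16]: concurrent
#6 [10,11]: after
#7 [12,17]: after
#8 [13,15]: after
#9 [14,20]: after
#10 [18,19]: after

#3, #4, #5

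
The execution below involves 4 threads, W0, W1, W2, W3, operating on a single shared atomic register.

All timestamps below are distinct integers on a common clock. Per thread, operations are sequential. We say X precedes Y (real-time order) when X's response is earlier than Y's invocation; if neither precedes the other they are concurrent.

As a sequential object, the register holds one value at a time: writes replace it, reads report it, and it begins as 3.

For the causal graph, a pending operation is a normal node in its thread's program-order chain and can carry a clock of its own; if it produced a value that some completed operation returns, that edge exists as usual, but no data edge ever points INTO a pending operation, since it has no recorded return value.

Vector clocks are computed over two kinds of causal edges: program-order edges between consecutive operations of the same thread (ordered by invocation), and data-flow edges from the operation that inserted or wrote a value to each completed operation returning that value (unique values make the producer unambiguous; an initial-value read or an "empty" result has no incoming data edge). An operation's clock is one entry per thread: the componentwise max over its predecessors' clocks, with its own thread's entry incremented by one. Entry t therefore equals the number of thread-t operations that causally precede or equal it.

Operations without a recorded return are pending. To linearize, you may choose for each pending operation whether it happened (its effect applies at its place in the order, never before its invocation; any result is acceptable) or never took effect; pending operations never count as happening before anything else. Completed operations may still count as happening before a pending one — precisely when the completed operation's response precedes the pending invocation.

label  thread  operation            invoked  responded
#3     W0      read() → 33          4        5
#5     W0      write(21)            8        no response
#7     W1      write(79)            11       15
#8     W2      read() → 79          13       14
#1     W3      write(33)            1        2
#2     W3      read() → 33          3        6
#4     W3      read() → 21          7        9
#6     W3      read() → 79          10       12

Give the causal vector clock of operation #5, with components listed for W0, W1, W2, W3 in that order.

VC(#1, invoked at 1): no causal predecessors; +1 on W3 → (0, 0, 0, 1)
VC(#7, invoked at 11): no causal predecessors; +1 on W1 → (0, 1, 0, 0)
#2 (invocation 3): componentwise max over VC(#1)=(0, 0, 0, 1), +1 at W3, giving (0, 0, 0, 2)
#8 (invocation 13): componentwise max over VC(#7)=(0, 1, 0, 0), +1 at W2, giving (0, 1, 1, 0)
#3 (invocation 4): componentwise max over VC(#1)=(0, 0, 0, 1), +1 at W0, giving (1, 0, 0, 1)
#5 (invocation 8): componentwise max over VC(#3)=(1, 0, 0, 1), +1 at W0, giving (2, 0, 0, 1)
#4 (invocation 7): componentwise max over VC(#2)=(0, 0, 0, 2), VC(#5)=(2, 0, 0, 1), +1 at W3, giving (2, 0, 0, 3)
#6 (invocation 10): componentwise max over VC(#4)=(2, 0, 0, 3), VC(#7)=(0, 1, 0, 0), +1 at W3, giving (2, 1, 0, 4)
target: VC(#5) = (2, 0, 0, 1)

(2, 0, 0, 1)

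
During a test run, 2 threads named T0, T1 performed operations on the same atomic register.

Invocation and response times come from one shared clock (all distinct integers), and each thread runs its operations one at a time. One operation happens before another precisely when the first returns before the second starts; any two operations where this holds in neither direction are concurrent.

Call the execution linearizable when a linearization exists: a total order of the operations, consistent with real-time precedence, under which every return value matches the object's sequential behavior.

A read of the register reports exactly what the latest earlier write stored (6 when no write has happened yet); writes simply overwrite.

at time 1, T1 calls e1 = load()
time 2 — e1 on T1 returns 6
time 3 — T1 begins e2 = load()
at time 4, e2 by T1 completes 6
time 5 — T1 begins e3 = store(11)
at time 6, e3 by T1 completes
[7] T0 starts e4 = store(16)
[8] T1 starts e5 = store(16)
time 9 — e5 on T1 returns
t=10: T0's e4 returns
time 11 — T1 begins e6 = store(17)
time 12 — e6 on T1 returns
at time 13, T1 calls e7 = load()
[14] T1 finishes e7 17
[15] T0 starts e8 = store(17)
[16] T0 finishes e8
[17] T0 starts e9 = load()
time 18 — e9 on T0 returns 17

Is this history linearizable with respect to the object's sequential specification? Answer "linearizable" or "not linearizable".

linearizable

one valid linearization: e1, e2, e3, e4, e5, e6, e7, e8, e9
after step 1 (e1 load() → 6): value 6
after step 2 (e2 load() → 6): value 6
after step 3 (e3 store(11)): value 11
after step 4 (e4 store(16)): value 16
after step 5 (e5 store(16)): value 16
after step 6 (e6 store(17)): value 17
after step 7 (e7 load() → 17): value 17
after step 8 (e8 store(17)): value 17
after step 9 (e9 load() → 17): value 17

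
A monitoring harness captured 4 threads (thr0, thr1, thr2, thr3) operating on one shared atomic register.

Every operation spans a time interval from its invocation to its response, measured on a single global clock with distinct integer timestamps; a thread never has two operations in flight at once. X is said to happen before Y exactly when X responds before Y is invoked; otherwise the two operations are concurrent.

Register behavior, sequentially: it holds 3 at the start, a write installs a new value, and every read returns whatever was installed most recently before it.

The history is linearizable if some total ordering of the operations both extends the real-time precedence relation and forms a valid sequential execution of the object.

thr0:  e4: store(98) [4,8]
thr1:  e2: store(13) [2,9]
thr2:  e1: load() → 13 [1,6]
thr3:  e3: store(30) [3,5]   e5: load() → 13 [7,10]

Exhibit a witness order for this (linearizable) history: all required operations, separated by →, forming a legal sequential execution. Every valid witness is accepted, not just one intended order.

1. e3 store(30), leaving value 30
2. e2 store(13), leaving value 13
3. e1 load() → 13, leaving value 13
4. e5 load() → 13, leaving value 13
5. e4 store(98), leaving value 98

e3 → e2 → e1 → e5 → e4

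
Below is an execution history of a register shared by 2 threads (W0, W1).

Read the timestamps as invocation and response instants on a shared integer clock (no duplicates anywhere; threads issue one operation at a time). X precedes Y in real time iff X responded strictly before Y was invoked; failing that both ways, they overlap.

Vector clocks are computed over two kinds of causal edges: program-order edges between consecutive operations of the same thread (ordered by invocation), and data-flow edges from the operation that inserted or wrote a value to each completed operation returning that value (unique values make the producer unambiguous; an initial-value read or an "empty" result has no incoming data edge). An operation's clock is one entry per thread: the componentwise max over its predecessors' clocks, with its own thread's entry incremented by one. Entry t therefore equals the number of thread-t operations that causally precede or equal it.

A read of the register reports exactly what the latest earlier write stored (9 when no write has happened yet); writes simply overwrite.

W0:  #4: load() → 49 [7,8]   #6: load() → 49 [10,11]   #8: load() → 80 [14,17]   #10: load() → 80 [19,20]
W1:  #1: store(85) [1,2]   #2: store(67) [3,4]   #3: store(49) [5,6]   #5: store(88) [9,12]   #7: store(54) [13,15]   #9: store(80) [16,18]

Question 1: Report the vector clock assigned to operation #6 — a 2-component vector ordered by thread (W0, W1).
Answer: (2, 3)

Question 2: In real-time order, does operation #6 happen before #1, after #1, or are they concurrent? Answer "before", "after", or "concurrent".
Answer: after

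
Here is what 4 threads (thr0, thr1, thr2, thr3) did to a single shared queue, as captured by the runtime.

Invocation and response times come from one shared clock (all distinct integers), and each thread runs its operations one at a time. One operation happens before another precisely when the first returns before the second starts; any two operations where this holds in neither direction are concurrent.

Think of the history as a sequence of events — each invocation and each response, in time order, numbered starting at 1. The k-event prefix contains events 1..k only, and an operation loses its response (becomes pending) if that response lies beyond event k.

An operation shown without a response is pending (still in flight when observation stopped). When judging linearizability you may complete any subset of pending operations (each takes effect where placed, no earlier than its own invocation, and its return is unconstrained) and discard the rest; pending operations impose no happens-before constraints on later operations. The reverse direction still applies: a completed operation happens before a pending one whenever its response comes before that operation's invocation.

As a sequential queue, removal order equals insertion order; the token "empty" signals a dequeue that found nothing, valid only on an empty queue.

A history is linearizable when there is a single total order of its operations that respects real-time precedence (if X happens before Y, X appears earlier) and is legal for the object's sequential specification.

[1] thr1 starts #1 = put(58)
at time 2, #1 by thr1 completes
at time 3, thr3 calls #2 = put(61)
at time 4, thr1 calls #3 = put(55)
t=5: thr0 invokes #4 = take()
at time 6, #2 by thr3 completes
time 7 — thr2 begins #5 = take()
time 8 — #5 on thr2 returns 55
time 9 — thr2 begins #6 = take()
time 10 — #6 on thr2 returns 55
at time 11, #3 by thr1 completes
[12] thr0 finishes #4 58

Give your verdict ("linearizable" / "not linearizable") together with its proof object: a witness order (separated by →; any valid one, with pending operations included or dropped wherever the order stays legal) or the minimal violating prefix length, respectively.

through event 9 a valid linearization exists; event 10 (#6 responding at time 10) ends that
the sole real-time-consistent order of 4 completed operations fails the queue replay
every completion of the 2 pending operations (#3, #4) was checked; none linearizes
e.g. #1, #2, #5, #6 (pending dropped): illegal at step 3, since #5 take() → 55 cannot apply there

not linearizable — minimal violating prefix: 10 events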